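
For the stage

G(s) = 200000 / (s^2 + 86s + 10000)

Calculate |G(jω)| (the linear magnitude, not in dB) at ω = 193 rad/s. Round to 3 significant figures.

6.27

At s = jω = j193:
quadratic: (j193)² + 86·j193 + 10000 = -27249 + j16598 → |·| ≈ 31906, ∠ ≈ 148.65°
|G| = 200000 / 31906 ≈ 6.2684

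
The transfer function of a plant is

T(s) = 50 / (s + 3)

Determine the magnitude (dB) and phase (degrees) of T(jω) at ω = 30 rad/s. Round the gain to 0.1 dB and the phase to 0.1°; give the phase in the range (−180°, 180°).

At s = jω = j30:
pole (s+3): 3 + j30 → |·| = √(3²+30²) = √909 ≈ 30.15, ∠ = arctan(30/3) ≈ 84.29°
|T| = 50 / 30.15 ≈ 1.6584
Gain = 20 log₁₀(1.6584) ≈ 4.39 dB
∠T = 0.00° − 84.29° = -84.29°

4.4 dB, -84.3°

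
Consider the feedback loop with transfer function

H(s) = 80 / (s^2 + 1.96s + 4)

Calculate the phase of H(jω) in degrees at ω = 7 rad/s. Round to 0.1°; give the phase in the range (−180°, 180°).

-163.0°

At s = jω = j7:
quadratic: (j7)² + 1.96·j7 + 4 = -45 + j13.72 → |·| ≈ 47.045, ∠ ≈ 163.04°
∠H = 0.00° − 163.04° = -163.04°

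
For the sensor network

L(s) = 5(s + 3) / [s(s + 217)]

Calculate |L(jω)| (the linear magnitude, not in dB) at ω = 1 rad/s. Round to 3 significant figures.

At s = jω = j1:
zero (s+3): 3 + j1 → |·| = √(3²+1²) = √10 ≈ 3.1623, ∠ = arctan(1/3) ≈ 18.43°
pole (s+217): 217 + j1 → |·| = √(217²+1²) = √47090 ≈ 217, ∠ = arctan(1/217) ≈ 0.26°
pole at origin: |s| = 1, ∠ = 90.00° (in denominator)
|L| = 5 · 3.1623 / 217 ≈ 0.072864

0.0729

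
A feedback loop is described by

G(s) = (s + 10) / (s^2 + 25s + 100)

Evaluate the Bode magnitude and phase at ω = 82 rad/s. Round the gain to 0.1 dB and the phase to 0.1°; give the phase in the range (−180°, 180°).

Substitute s = j82:
Numerator: (j82) + 10 = 10 + j82
Denominator: (j82)^2 + 25(j82) + 100 = -6624 + j2050
|N| = √(10² + 82²) ≈ 82.608, ∠N ≈ 83.05°
|D| = √(6624² + 2050²) ≈ 6934, ∠D ≈ 162.80°
|G| = 82.608 / 6934 ≈ 0.011913
Gain = 20 log₁₀(0.011913) ≈ -38.48 dB
∠G = 83.05° − 162.80° = -79.75°

-38.5 dB, -79.8°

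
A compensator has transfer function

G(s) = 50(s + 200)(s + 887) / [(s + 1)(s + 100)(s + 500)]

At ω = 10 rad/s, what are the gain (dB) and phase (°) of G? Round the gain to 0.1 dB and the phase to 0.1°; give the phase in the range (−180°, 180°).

At s = jω = j10:
zero (s+200): 200 + j10 → |·| = √(200²+10²) = √40100 ≈ 200.25, ∠ = arctan(10/200) ≈ 2.86°
zero (s+887): 887 + j10 → |·| = √(887²+10²) = √786869 ≈ 887.06, ∠ = arctan(10/887) ≈ 0.65°
pole (s+1): 1 + j10 → |·| = √(1²+10²) = √101 ≈ 10.05, ∠ = arctan(10/1) ≈ 84.29°
pole (s+100): 100 + j10 → |·| = √(100²+10²) = √10100 ≈ 100.5, ∠ = arctan(10/100) ≈ 5.71°
pole (s+500): 500 + j10 → |·| = √(500²+10²) = √250100 ≈ 500.1, ∠ = arctan(10/500) ≈ 1.15°
|G| = 50 · 1.7763e+05 / 5.0511e+05 ≈ 17.583
Gain = 20 log₁₀(17.583) ≈ 24.90 dB
∠G = 3.51° − 91.15° = -87.64°

24.9 dB, -87.6°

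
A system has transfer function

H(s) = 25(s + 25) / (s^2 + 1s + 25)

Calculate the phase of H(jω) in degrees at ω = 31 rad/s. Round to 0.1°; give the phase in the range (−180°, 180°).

-127.0°

At s = jω = j31:
zero (s+25): 25 + j31 → |·| = √(25²+31²) = √1586 ≈ 39.825, ∠ = arctan(31/25) ≈ 51.12°
quadratic: (j31)² + 1·j31 + 25 = -936 + j31 → |·| ≈ 936.51, ∠ ≈ 178.10°
∠H = 51.12° − 178.10° = -126.98°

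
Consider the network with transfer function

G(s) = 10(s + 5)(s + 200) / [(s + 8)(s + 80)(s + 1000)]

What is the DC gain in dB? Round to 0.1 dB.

-36.1 dB

G(0) = 10·5·200 / (8·80·1000) = 0.015625
20 log₁₀(0.015625) ≈ -36.12 dB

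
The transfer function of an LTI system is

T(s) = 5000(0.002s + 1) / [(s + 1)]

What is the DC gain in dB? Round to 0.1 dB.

74.0 dB

T(0) = 5000 · 1 / 1 = 5000
20 log₁₀(5000) ≈ 73.98 dB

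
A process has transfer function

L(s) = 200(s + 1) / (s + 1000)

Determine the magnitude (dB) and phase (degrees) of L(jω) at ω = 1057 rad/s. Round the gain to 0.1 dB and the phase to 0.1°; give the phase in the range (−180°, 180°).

43.2 dB, 43.4°

At s = jω = j1057:
zero (s+1): 1 + j1057 → |·| = √(1²+1057²) = √1117250 ≈ 1057, ∠ = arctan(1057/1) ≈ 89.95°
pole (s+1000): 1000 + j1057 → |·| = √(1000²+1057²) = √2117249 ≈ 1455.1, ∠ = arctan(1057/1000) ≈ 46.59°
|L| = 200 · 1057 / 1455.1 ≈ 145.28
Gain = 20 log₁₀(145.28) ≈ 43.24 dB
∠L = 89.95° − 46.59° = 43.36°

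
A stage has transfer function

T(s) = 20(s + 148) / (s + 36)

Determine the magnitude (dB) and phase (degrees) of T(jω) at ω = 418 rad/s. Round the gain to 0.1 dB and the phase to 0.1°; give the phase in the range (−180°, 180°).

At s = jω = j418:
zero (s+148): 148 + j418 → |·| = √(148²+418²) = √196628 ≈ 443.43, ∠ = arctan(418/148) ≈ 70.50°
pole (s+36): 36 + j418 → |·| = √(36²+418²) = √176020 ≈ 419.55, ∠ = arctan(418/36) ≈ 85.08°
|T| = 20 · 443.43 / 419.55 ≈ 21.138
Gain = 20 log₁₀(21.138) ≈ 26.50 dB
∠T = 70.50° − 85.08° = -14.58°

26.5 dB, -14.6°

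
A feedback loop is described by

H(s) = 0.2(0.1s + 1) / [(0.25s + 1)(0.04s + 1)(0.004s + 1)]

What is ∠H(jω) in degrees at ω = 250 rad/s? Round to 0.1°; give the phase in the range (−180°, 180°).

-130.7°

At ω = 250 rad/s:
zero (1 + j250·0.1) = 1 + j25 → |·| ≈ 25.02, ∠ ≈ 87.71°
pole (1 + j250·0.25) = 1 + j62.5 → |·| ≈ 62.508, ∠ ≈ 89.08°
pole (1 + j250·0.04) = 1 + j10 → |·| ≈ 10.05, ∠ ≈ 84.29°
pole (1 + j250·0.004) = 1 + j1 → |·| ≈ 1.4142, ∠ ≈ 45.00°
∠H = (87.71°) − (89.08° + 84.29° + 45.00°) = -130.66°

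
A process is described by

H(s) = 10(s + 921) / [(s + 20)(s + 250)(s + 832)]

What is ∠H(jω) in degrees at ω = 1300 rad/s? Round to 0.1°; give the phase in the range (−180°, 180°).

-170.9°

At s = jω = j1300:
zero (s+921): 921 + j1300 → |·| = √(921²+1300²) = √2538241 ≈ 1593.2, ∠ = arctan(1300/921) ≈ 54.68°
pole (s+20): 20 + j1300 → |·| = √(20²+1300²) = √1690400 ≈ 1300.2, ∠ = arctan(1300/20) ≈ 89.12°
pole (s+250): 250 + j1300 → |·| = √(250²+1300²) = √1752500 ≈ 1323.8, ∠ = arctan(1300/250) ≈ 79.11°
pole (s+832): 832 + j1300 → |·| = √(832²+1300²) = √2382224 ≈ 1543.4, ∠ = arctan(1300/832) ≈ 57.38°
∠H = 54.68° − 225.61° = -170.93°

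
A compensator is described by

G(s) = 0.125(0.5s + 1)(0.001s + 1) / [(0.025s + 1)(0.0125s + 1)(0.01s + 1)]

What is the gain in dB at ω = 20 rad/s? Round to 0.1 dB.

At ω = 20 rad/s:
zero (1 + j20·0.5) = 1 + j10 → |·| ≈ 10.05, ∠ ≈ 84.29°
zero (1 + j20·0.001) = 1 + j0.02 → |·| ≈ 1.0002, ∠ ≈ 1.15°
pole (1 + j20·0.025) = 1 + j0.5 → |·| ≈ 1.118, ∠ ≈ 26.57°
pole (1 + j20·0.0125) = 1 + j0.25 → |·| ≈ 1.0308, ∠ ≈ 14.04°
pole (1 + j20·0.01) = 1 + j0.2 → |·| ≈ 1.0198, ∠ ≈ 11.31°
|G| = 0.125 · 10.05 · 1.0002 / (1.118 · 1.0308 · 1.0198) ≈ 1.0691
Gain = 20 log₁₀(1.0691) ≈ 0.58 dB

0.6 dB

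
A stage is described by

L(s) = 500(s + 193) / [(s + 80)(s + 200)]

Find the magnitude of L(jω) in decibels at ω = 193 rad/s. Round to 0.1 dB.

7.4 dB

At s = jω = j193:
zero (s+193): 193 + j193 → |·| = √(193²+193²) = √74498 ≈ 272.94, ∠ = arctan(193/193) ≈ 45.00°
pole (s+80): 80 + j193 → |·| = √(80²+193²) = √43649 ≈ 208.92, ∠ = arctan(193/80) ≈ 67.49°
pole (s+200): 200 + j193 → |·| = √(200²+193²) = √77249 ≈ 277.94, ∠ = arctan(193/200) ≈ 43.98°
|L| = 500 · 272.94 / 58067 ≈ 2.3502
Gain = 20 log₁₀(2.3502) ≈ 7.42 dB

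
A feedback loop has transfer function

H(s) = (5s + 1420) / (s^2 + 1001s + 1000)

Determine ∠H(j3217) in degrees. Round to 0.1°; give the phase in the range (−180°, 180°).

Substitute s = j3217:
Numerator: 5(j3217) + 1420 = 1420 + j16085
Denominator: (j3217)^2 + 1001(j3217) + 1000 = -10348089 + j3220217
|N| = √(1420² + 16085²) ≈ 16148, ∠N ≈ 84.95°
|D| = √(10348089² + 3220217²) ≈ 1.0838e+07, ∠D ≈ 162.71°
∠H = 84.95° − 162.71° = -77.76°

-77.8°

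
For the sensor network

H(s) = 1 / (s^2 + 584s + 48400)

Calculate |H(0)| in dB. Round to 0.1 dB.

-93.7 dB

H(0) = 1 / 48400 ≈ 2.0661e-05
20 log₁₀(2.0661e-05) ≈ -93.70 dB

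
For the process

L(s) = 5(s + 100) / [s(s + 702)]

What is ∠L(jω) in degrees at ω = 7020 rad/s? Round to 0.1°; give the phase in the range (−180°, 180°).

-85.1°

At s = jω = j7020:
zero (s+100): 100 + j7020 → |·| = √(100²+7020²) = √49290400 ≈ 7020.7, ∠ = arctan(7020/100) ≈ 89.18°
pole (s+702): 702 + j7020 → |·| = √(702²+7020²) = √49773204 ≈ 7055, ∠ = arctan(7020/702) ≈ 84.29°
pole at origin: |s| = 7020, ∠ = 90.00° (in denominator)
∠L = 89.18° − 174.29° = -85.11°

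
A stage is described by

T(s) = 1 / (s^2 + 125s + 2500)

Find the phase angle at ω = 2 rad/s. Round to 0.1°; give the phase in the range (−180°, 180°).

Substitute s = j2:
Numerator: 1 = 1 + j0
Denominator: (j2)^2 + 125(j2) + 2500 = 2496 + j250
|N| = √(1² + 0²) ≈ 1, ∠N ≈ 0.00°
|D| = √(2496² + 250²) ≈ 2508.5, ∠D ≈ 5.72°
∠T = 0.00° − 5.72° = -5.72°

-5.7°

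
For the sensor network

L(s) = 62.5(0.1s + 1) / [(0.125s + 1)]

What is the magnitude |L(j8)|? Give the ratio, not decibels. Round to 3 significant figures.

At ω = 8 rad/s:
zero (1 + j8·0.1) = 1 + j0.8 → |·| ≈ 1.2806, ∠ ≈ 38.66°
pole (1 + j8·0.125) = 1 + j1 → |·| ≈ 1.4142, ∠ ≈ 45.00°
|L| = 62.5 · 1.2806 / (1.4142) ≈ 56.596

56.6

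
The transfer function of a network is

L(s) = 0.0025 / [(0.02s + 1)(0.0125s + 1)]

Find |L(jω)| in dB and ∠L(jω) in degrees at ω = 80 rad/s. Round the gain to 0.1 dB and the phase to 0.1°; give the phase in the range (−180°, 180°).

At ω = 80 rad/s:
pole (1 + j80·0.02) = 1 + j1.6 → |·| ≈ 1.8868, ∠ ≈ 57.99°
pole (1 + j80·0.0125) = 1 + j1 → |·| ≈ 1.4142, ∠ ≈ 45.00°
|L| = 0.0025 · 1 / (1.8868 · 1.4142) ≈ 0.00093692
Gain = 20 log₁₀(0.00093692) ≈ -60.57 dB
∠L = (0°) − (57.99° + 45.00°) = -102.99°

-60.6 dB, -103.0°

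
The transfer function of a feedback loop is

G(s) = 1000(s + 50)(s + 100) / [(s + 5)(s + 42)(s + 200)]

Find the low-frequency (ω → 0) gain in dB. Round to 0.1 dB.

41.5 dB

G(0) = 1000·50·100 / (5·42·200) ≈ 119.05
20 log₁₀(119.05) ≈ 41.51 dB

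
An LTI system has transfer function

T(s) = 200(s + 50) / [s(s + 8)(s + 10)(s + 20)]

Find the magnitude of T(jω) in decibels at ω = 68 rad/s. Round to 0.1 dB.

-62.6 dB

At s = jω = j68:
zero (s+50): 50 + j68 → |·| = √(50²+68²) = √7124 ≈ 84.404, ∠ = arctan(68/50) ≈ 53.67°
pole (s+8): 8 + j68 → |·| = √(8²+68²) = √4688 ≈ 68.469, ∠ = arctan(68/8) ≈ 83.29°
pole (s+10): 10 + j68 → |·| = √(10²+68²) = √4724 ≈ 68.731, ∠ = arctan(68/10) ≈ 81.63°
pole (s+20): 20 + j68 → |·| = √(20²+68²) = √5024 ≈ 70.88, ∠ = arctan(68/20) ≈ 73.61°
pole at origin: |s| = 68, ∠ = 90.00° (in denominator)
|T| = 200 · 84.404 / 2.2682e+07 ≈ 0.00074424
Gain = 20 log₁₀(0.00074424) ≈ -62.57 dB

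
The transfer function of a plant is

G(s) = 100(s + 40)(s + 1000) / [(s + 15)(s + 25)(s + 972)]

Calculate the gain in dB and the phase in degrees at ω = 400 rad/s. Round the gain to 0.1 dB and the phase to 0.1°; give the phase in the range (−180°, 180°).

-11.8 dB, -90.6°

At s = jω = j400:
zero (s+40): 40 + j400 → |·| = √(40²+400²) = √161600 ≈ 402, ∠ = arctan(400/40) ≈ 84.29°
zero (s+1000): 1000 + j400 → |·| = √(1000²+400²) = √1160000 ≈ 1077, ∠ = arctan(400/1000) ≈ 21.80°
pole (s+15): 15 + j400 → |·| = √(15²+400²) = √160225 ≈ 400.28, ∠ = arctan(400/15) ≈ 87.85°
pole (s+25): 25 + j400 → |·| = √(25²+400²) = √160625 ≈ 400.78, ∠ = arctan(400/25) ≈ 86.42°
pole (s+972): 972 + j400 → |·| = √(972²+400²) = √1104784 ≈ 1051.1, ∠ = arctan(400/972) ≈ 22.37°
|G| = 100 · 4.3295e+05 / 1.6862e+08 ≈ 0.25676
Gain = 20 log₁₀(0.25676) ≈ -11.81 dB
∠G = 106.09° − 196.64° = -90.55°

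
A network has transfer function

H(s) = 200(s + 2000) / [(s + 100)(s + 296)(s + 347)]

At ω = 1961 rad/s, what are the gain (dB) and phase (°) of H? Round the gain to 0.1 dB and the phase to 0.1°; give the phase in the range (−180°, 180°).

-82.8 dB, 156.0°

At s = jω = j1961:
zero (s+2000): 2000 + j1961 → |·| = √(2000²+1961²) = √7845521 ≈ 2801, ∠ = arctan(1961/2000) ≈ 44.44°
pole (s+100): 100 + j1961 → |·| = √(100²+1961²) = √3855521 ≈ 1963.5, ∠ = arctan(1961/100) ≈ 87.08°
pole (s+296): 296 + j1961 → |·| = √(296²+1961²) = √3933137 ≈ 1983.2, ∠ = arctan(1961/296) ≈ 81.42°
pole (s+347): 347 + j1961 → |·| = √(347²+1961²) = √3965930 ≈ 1991.5, ∠ = arctan(1961/347) ≈ 79.97°
|H| = 200 · 2801 / 7.7549e+09 ≈ 7.2238e-05
Gain = 20 log₁₀(7.2238e-05) ≈ -82.82 dB
∠H = 44.44° − 248.47° = -204.03° ≡ 155.97° (principal value)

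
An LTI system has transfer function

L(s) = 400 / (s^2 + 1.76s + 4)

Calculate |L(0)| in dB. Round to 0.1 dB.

40.0 dB

L(0) = 400 / 4 = 100
20 log₁₀(100) ≈ 40.00 dB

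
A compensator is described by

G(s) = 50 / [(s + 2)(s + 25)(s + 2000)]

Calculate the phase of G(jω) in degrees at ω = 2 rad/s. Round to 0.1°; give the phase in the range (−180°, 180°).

-49.6°

At s = jω = j2:
pole (s+2): 2 + j2 → |·| = √(2²+2²) = √8 ≈ 2.8284, ∠ = arctan(2/2) ≈ 45.00°
pole (s+25): 25 + j2 → |·| = √(25²+2²) = √629 ≈ 25.08, ∠ = arctan(2/25) ≈ 4.57°
pole (s+2000): 2000 + j2 → |·| = √(2000²+2²) = √4000004 ≈ 2000, ∠ = arctan(2/2000) ≈ 0.06°
∠G = 0.00° − 49.63° = -49.63°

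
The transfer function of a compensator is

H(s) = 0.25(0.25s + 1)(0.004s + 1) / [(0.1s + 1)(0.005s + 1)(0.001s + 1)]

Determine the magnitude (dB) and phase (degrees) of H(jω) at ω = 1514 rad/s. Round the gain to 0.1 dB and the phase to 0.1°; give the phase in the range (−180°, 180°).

At ω = 1514 rad/s:
zero (1 + j1514·0.25) = 1 + j378.5 → |·| ≈ 378.5, ∠ ≈ 89.85°
zero (1 + j1514·0.004) = 1 + j6.056 → |·| ≈ 6.138, ∠ ≈ 80.62°
pole (1 + j1514·0.1) = 1 + j151.4 → |·| ≈ 151.4, ∠ ≈ 89.62°
pole (1 + j1514·0.005) = 1 + j7.57 → |·| ≈ 7.6358, ∠ ≈ 82.47°
pole (1 + j1514·0.001) = 1 + j1.514 → |·| ≈ 1.8144, ∠ ≈ 56.56°
|H| = 0.25 · 378.5 · 6.138 / (151.4 · 7.6358 · 1.8144) ≈ 0.2769
Gain = 20 log₁₀(0.2769) ≈ -11.15 dB
∠H = (89.85° + 80.62°) − (89.62° + 82.47° + 56.56°) = -58.18°

-11.2 dB, -58.2°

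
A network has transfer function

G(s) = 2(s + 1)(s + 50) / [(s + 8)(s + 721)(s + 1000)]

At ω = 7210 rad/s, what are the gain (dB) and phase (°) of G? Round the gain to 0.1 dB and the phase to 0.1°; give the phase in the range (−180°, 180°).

-71.3 dB, -76.7°

At s = jω = j7210:
zero (s+1): 1 + j7210 → |·| = √(1²+7210²) = √51984101 ≈ 7210, ∠ = arctan(7210/1) ≈ 89.99°
zero (s+50): 50 + j7210 → |·| = √(50²+7210²) = √51986600 ≈ 7210.2, ∠ = arctan(7210/50) ≈ 89.60°
pole (s+8): 8 + j7210 → |·| = √(8²+7210²) = √51984164 ≈ 7210, ∠ = arctan(7210/8) ≈ 89.94°
pole (s+721): 721 + j7210 → |·| = √(721²+7210²) = √52503941 ≈ 7246, ∠ = arctan(7210/721) ≈ 84.29°
pole (s+1000): 1000 + j7210 → |·| = √(1000²+7210²) = √52984100 ≈ 7279, ∠ = arctan(7210/1000) ≈ 82.10°
|G| = 2 · 5.1986e+07 / 3.8028e+11 ≈ 0.00027341
Gain = 20 log₁₀(0.00027341) ≈ -71.26 dB
∠G = 179.59° − 256.33° = -76.74°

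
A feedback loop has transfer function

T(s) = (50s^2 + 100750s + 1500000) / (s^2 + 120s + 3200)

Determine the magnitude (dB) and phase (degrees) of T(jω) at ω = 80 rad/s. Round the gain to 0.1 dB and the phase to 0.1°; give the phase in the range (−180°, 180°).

Substitute s = j80:
Numerator: 50(j80)^2 + 100750(j80) + 1500000 = 1180000 + j8060000
Denominator: (j80)^2 + 120(j80) + 3200 = -3200 + j9600
|N| = √(1180000² + 8060000²) ≈ 8.1459e+06, ∠N ≈ 81.67°
|D| = √(3200² + 9600²) ≈ 10119, ∠D ≈ 108.43°
|T| = 8.1459e+06 / 10119 ≈ 805.01
Gain = 20 log₁₀(805.01) ≈ 58.12 dB
∠T = 81.67° − 108.43° = -26.76°

58.1 dB, -26.8°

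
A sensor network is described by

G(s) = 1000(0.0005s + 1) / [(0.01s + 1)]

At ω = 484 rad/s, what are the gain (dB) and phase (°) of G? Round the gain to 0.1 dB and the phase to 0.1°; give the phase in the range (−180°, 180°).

46.4 dB, -64.7°

At ω = 484 rad/s:
zero (1 + j484·0.0005) = 1 + j0.242 → |·| ≈ 1.0289, ∠ ≈ 13.60°
pole (1 + j484·0.01) = 1 + j4.84 → |·| ≈ 4.9422, ∠ ≈ 78.33°
|G| = 1000 · 1.0289 / (4.9422) ≈ 208.19
Gain = 20 log₁₀(208.19) ≈ 46.37 dB
∠G = (13.60°) − (78.33°) = -64.73°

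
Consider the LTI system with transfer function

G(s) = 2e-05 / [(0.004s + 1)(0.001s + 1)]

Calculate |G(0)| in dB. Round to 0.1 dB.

-94.0 dB

G(0) = 2e-05 · 1 / 1 = 2e-05
20 log₁₀(2e-05) ≈ -93.98 dB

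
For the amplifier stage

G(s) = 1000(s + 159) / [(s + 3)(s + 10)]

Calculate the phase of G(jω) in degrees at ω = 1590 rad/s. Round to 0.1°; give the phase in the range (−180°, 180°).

-95.2°

At s = jω = j1590:
zero (s+159): 159 + j1590 → |·| = √(159²+1590²) = √2553381 ≈ 1597.9, ∠ = arctan(1590/159) ≈ 84.29°
pole (s+3): 3 + j1590 → |·| = √(3²+1590²) = √2528109 ≈ 1590, ∠ = arctan(1590/3) ≈ 89.89°
pole (s+10): 10 + j1590 → |·| = √(10²+1590²) = √2528200 ≈ 1590, ∠ = arctan(1590/10) ≈ 89.64°
∠G = 84.29° − 179.53° = -95.24°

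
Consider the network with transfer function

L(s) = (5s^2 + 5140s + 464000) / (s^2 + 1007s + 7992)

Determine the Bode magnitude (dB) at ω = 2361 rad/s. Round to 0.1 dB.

13.9 dB

Substitute s = j2361:
Numerator: 5(j2361)^2 + 5140(j2361) + 464000 = -27407605 + j12135540
Denominator: (j2361)^2 + 1007(j2361) + 7992 = -5566329 + j2377527
|N| = √(27407605² + 12135540²) ≈ 2.9974e+07, ∠N ≈ 156.12°
|D| = √(5566329² + 2377527²) ≈ 6.0528e+06, ∠D ≈ 156.87°
|L| = 2.9974e+07 / 6.0528e+06 ≈ 4.9521
Gain = 20 log₁₀(4.9521) ≈ 13.90 dB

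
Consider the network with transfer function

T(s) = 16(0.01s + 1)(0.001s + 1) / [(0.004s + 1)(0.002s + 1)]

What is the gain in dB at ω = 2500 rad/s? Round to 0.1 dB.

26.5 dB

At ω = 2500 rad/s:
zero (1 + j2500·0.01) = 1 + j25 → |·| ≈ 25.02, ∠ ≈ 87.71°
zero (1 + j2500·0.001) = 1 + j2.5 → |·| ≈ 2.6926, ∠ ≈ 68.20°
pole (1 + j2500·0.004) = 1 + j10 → |·| ≈ 10.05, ∠ ≈ 84.29°
pole (1 + j2500·0.002) = 1 + j5 → |·| ≈ 5.099, ∠ ≈ 78.69°
|T| = 16 · 25.02 · 2.6926 / (10.05 · 5.099) ≈ 21.034
Gain = 20 log₁₀(21.034) ≈ 26.46 dB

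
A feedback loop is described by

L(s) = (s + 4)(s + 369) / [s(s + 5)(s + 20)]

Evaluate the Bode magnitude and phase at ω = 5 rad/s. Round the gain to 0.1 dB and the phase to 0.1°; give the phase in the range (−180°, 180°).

10.2 dB, -96.9°

At s = jω = j5:
zero (s+4): 4 + j5 → |·| = √(4²+5²) = √41 ≈ 6.4031, ∠ = arctan(5/4) ≈ 51.34°
zero (s+369): 369 + j5 → |·| = √(369²+5²) = √136186 ≈ 369.03, ∠ = arctan(5/369) ≈ 0.78°
pole (s+5): 5 + j5 → |·| = √(5²+5²) = √50 ≈ 7.0711, ∠ = arctan(5/5) ≈ 45.00°
pole (s+20): 20 + j5 → |·| = √(20²+5²) = √425 ≈ 20.616, ∠ = arctan(5/20) ≈ 14.04°
pole at origin: |s| = 5, ∠ = 90.00° (in denominator)
|L| = 1 · 2362.9 / 728.89 ≈ 3.2418
Gain = 20 log₁₀(3.2418) ≈ 10.22 dB
∠L = 52.12° − 149.04° = -96.92°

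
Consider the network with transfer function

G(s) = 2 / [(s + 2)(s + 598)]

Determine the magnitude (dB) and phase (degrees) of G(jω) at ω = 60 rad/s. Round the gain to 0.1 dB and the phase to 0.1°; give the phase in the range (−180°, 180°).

At s = jω = j60:
pole (s+2): 2 + j60 → |·| = √(2²+60²) = √3604 ≈ 60.033, ∠ = arctan(60/2) ≈ 88.09°
pole (s+598): 598 + j60 → |·| = √(598²+60²) = √361204 ≈ 601, ∠ = arctan(60/598) ≈ 5.73°
|G| = 2 / 36080 ≈ 5.5432e-05
Gain = 20 log₁₀(5.5432e-05) ≈ -85.12 dB
∠G = 0.00° − 93.82° = -93.82°

-85.1 dB, -93.8°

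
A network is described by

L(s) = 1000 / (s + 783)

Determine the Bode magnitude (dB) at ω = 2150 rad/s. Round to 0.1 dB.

-7.2 dB

Substitute s = j2150:
Numerator: 1000 = 1000 + j0
Denominator: (j2150) + 783 = 783 + j2150
|N| = √(1000² + 0²) ≈ 1000, ∠N ≈ 0.00°
|D| = √(783² + 2150²) ≈ 2288.1, ∠D ≈ 69.99°
|L| = 1000 / 2288.1 ≈ 0.43704
Gain = 20 log₁₀(0.43704) ≈ -7.19 dB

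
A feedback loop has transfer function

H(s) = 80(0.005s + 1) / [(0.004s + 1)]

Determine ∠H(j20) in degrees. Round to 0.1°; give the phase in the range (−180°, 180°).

1.1°

At ω = 20 rad/s:
zero (1 + j20·0.005) = 1 + j0.1 → |·| ≈ 1.005, ∠ ≈ 5.71°
pole (1 + j20·0.004) = 1 + j0.08 → |·| ≈ 1.0032, ∠ ≈ 4.57°
∠H = (5.71°) − (4.57°) = 1.14°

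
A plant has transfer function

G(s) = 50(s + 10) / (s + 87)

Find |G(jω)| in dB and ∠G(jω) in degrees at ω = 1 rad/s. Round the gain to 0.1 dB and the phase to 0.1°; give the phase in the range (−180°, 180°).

At s = jω = j1:
zero (s+10): 10 + j1 → |·| = √(10²+1²) = √101 ≈ 10.05, ∠ = arctan(1/10) ≈ 5.71°
pole (s+87): 87 + j1 → |·| = √(87²+1²) = √7570 ≈ 87.006, ∠ = arctan(1/87) ≈ 0.66°
|G| = 50 · 10.05 / 87.006 ≈ 5.7755
Gain = 20 log₁₀(5.7755) ≈ 15.23 dB
∠G = 5.71° − 0.66° = 5.05°

15.2 dB, 5.1°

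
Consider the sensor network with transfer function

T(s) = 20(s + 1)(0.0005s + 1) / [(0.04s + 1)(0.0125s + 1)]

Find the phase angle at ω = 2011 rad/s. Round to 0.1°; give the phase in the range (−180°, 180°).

At ω = 2011 rad/s:
zero (1 + j2011·1) = 1 + j2011 → |·| ≈ 2011, ∠ ≈ 89.97°
zero (1 + j2011·0.0005) = 1 + j1.0055 → |·| ≈ 1.4181, ∠ ≈ 45.16°
pole (1 + j2011·0.04) = 1 + j80.44 → |·| ≈ 80.446, ∠ ≈ 89.29°
pole (1 + j2011·0.0125) = 1 + j25.1375 → |·| ≈ 25.157, ∠ ≈ 87.72°
∠T = (89.97° + 45.16°) − (89.29° + 87.72°) = -41.88°

-41.9°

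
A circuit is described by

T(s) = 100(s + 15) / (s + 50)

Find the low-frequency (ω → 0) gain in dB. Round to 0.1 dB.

T(0) = 100·15 / (50) = 30
20 log₁₀(30) ≈ 29.54 dB

29.5 dB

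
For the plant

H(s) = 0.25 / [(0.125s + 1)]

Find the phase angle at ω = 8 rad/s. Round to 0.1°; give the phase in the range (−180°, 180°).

-45.0°

At ω = 8 rad/s:
pole (1 + j8·0.125) = 1 + j1 → |·| ≈ 1.4142, ∠ ≈ 45.00°
∠H = (0°) − (45.00°) = -45.00°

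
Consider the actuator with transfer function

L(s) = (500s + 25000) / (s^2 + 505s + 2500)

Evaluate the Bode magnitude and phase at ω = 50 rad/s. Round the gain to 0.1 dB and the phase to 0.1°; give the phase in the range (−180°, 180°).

Substitute s = j50:
Numerator: 500(j50) + 25000 = 25000 + j25000
Denominator: (j50)^2 + 505(j50) + 2500 = 0 + j25250
|N| = √(25000² + 25000²) ≈ 35355, ∠N ≈ 45.00°
|D| = √(0² + 25250²) ≈ 25250, ∠D ≈ 90.00°
|L| = 35355 / 25250 ≈ 1.4002
Gain = 20 log₁₀(1.4002) ≈ 2.92 dB
∠L = 45.00° − 90.00° = -45.00°

2.9 dB, -45.0°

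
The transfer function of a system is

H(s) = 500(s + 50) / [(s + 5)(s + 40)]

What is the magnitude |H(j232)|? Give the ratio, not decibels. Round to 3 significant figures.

At s = jω = j232:
zero (s+50): 50 + j232 → |·| = √(50²+232²) = √56324 ≈ 237.33, ∠ = arctan(232/50) ≈ 77.84°
pole (s+5): 5 + j232 → |·| = √(5²+232²) = √53849 ≈ 232.05, ∠ = arctan(232/5) ≈ 88.77°
pole (s+40): 40 + j232 → |·| = √(40²+232²) = √55424 ≈ 235.42, ∠ = arctan(232/40) ≈ 80.22°
|H| = 500 · 237.33 / 54629 ≈ 2.1722

2.17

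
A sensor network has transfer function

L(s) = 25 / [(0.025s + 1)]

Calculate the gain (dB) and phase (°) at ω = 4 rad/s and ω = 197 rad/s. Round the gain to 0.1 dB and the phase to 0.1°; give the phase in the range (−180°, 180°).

At ω = 4 rad/s:
pole (1 + j4·0.025) = 1 + j0.1 → |·| ≈ 1.005, ∠ ≈ 5.71°
|L| = 25 · 1 / (1.005) ≈ 24.876
Gain = 20 log₁₀(24.876) ≈ 27.92 dB
∠L = (0°) − (5.71°) = -5.71°

At ω = 197 rad/s:
pole (1 + j197·0.025) = 1 + j4.925 → |·| ≈ 5.0255, ∠ ≈ 78.52°
|L| = 25 · 1 / (5.0255) ≈ 4.9746
Gain = 20 log₁₀(4.9746) ≈ 13.94 dB
∠L = (0°) − (78.52°) = -78.52°

ω = 4: 27.9 dB, -5.7°; ω = 197: 13.9 dB, -78.5°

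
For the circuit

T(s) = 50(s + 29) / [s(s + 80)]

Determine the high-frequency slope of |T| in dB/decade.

Each pole contributes −20 dB/decade at high frequency; each zero contributes +20 dB/decade.
Net: 1 zero(s) − 2 pole(s) → -20 dB/decade.

-20 dB/decade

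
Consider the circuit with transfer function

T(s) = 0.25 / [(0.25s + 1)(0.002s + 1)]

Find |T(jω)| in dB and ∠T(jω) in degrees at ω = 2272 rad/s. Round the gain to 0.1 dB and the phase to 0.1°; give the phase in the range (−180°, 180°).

-80.5 dB, -167.5°

At ω = 2272 rad/s:
pole (1 + j2272·0.25) = 1 + j568 → |·| ≈ 568, ∠ ≈ 89.90°
pole (1 + j2272·0.002) = 1 + j4.544 → |·| ≈ 4.6527, ∠ ≈ 77.59°
|T| = 0.25 · 1 / (568 · 4.6527) ≈ 9.4599e-05
Gain = 20 log₁₀(9.4599e-05) ≈ -80.48 dB
∠T = (0°) − (89.90° + 77.59°) = -167.49°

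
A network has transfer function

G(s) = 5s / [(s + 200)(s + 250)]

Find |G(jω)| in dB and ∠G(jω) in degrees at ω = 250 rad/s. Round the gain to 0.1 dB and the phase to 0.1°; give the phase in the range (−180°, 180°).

-39.1 dB, -6.3°

At s = jω = j250:
zero at origin: s = j250 → |·| = 250, ∠ = 90.00°
pole (s+200): 200 + j250 → |·| = √(200²+250²) = √102500 ≈ 320.16, ∠ = arctan(250/200) ≈ 51.34°
pole (s+250): 250 + j250 → |·| = √(250²+250²) = √125000 ≈ 353.55, ∠ = arctan(250/250) ≈ 45.00°
|G| = 5 · 250 / 1.1319e+05 ≈ 0.011043
Gain = 20 log₁₀(0.011043) ≈ -39.14 dB
∠G = 90.00° − 96.34° = -6.34°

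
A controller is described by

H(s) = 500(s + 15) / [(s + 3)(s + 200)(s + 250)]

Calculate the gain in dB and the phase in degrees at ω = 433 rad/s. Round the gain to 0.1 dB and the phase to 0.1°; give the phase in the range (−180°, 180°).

At s = jω = j433:
zero (s+15): 15 + j433 → |·| = √(15²+433²) = √187714 ≈ 433.26, ∠ = arctan(433/15) ≈ 88.02°
pole (s+3): 3 + j433 → |·| = √(3²+433²) = √187498 ≈ 433.01, ∠ = arctan(433/3) ≈ 89.60°
pole (s+200): 200 + j433 → |·| = √(200²+433²) = √227489 ≈ 476.96, ∠ = arctan(433/200) ≈ 65.21°
pole (s+250): 250 + j433 → |·| = √(250²+433²) = √249989 ≈ 499.99, ∠ = arctan(433/250) ≈ 60.00°
|H| = 500 · 433.26 / 1.0326e+08 ≈ 0.0020979
Gain = 20 log₁₀(0.0020979) ≈ -53.56 dB
∠H = 88.02° − 214.81° = -126.79°

-53.6 dB, -126.8°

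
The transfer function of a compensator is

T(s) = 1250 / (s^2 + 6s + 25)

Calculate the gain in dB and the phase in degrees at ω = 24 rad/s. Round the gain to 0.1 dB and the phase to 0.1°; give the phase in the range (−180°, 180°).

At s = jω = j24:
quadratic: (j24)² + 6·j24 + 25 = -551 + j144 → |·| ≈ 569.51, ∠ ≈ 165.35°
|T| = 1250 / 569.51 ≈ 2.1949
Gain = 20 log₁₀(2.1949) ≈ 6.83 dB
∠T = 0.00° − 165.35° = -165.35°

6.8 dB, -165.4°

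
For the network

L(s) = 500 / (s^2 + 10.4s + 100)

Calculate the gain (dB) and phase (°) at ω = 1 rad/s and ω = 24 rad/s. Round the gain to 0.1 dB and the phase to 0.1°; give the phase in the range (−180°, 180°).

ω = 1: 14.0 dB, -6.0°; ω = 24: -0.6 dB, -152.3°

At s = jω = j1:
quadratic: (j1)² + 10.4·j1 + 100 = 99 + j10.4 → |·| ≈ 99.545, ∠ ≈ 6.00°
|L| = 500 / 99.545 ≈ 5.0229
Gain = 20 log₁₀(5.0229) ≈ 14.02 dB
∠L = 0.00° − 6.00° = -6.00°

At s = jω = j24:
quadratic: (j24)² + 10.4·j24 + 100 = -476 + j249.6 → |·| ≈ 537.47, ∠ ≈ 152.33°
|L| = 500 / 537.47 ≈ 0.93028
Gain = 20 log₁₀(0.93028) ≈ -0.63 dB
∠L = 0.00° − 152.33° = -152.33°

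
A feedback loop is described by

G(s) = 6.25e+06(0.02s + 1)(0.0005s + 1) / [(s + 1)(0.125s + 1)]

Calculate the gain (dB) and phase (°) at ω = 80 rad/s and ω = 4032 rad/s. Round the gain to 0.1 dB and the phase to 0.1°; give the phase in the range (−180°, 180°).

ω = 80: 83.3 dB, -113.3°; ω = 4032: 54.9 dB, -27.0°

At ω = 80 rad/s:
zero (1 + j80·0.02) = 1 + j1.6 → |·| ≈ 1.8868, ∠ ≈ 57.99°
zero (1 + j80·0.0005) = 1 + j0.04 → |·| ≈ 1.0008, ∠ ≈ 2.29°
pole (1 + j80·1) = 1 + j80 → |·| ≈ 80.006, ∠ ≈ 89.28°
pole (1 + j80·0.125) = 1 + j10 → |·| ≈ 10.05, ∠ ≈ 84.29°
|G| = 6.25e+06 · 1.8868 · 1.0008 / (80.006 · 10.05) ≈ 14678
Gain = 20 log₁₀(14678) ≈ 83.33 dB
∠G = (57.99° + 2.29°) − (89.28° + 84.29°) = -113.29°

At ω = 4032 rad/s:
zero (1 + j4032·0.02) = 1 + j80.64 → |·| ≈ 80.646, ∠ ≈ 89.29°
zero (1 + j4032·0.0005) = 1 + j2.016 → |·| ≈ 2.2504, ∠ ≈ 63.62°
pole (1 + j4032·1) = 1 + j4032 → |·| ≈ 4032, ∠ ≈ 89.99°
pole (1 + j4032·0.125) = 1 + j504 → |·| ≈ 504, ∠ ≈ 89.89°
|G| = 6.25e+06 · 80.646 · 2.2504 / (4032 · 504) ≈ 558.18
Gain = 20 log₁₀(558.18) ≈ 54.94 dB
∠G = (89.29° + 63.62°) − (89.99° + 89.89°) = -26.97°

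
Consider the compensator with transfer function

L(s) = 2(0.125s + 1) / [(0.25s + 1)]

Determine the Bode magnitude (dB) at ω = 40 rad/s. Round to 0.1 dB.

0.1 dB

At ω = 40 rad/s:
zero (1 + j40·0.125) = 1 + j5 → |·| ≈ 5.099, ∠ ≈ 78.69°
pole (1 + j40·0.25) = 1 + j10 → |·| ≈ 10.05, ∠ ≈ 84.29°
|L| = 2 · 5.099 / (10.05) ≈ 1.0147
Gain = 20 log₁₀(1.0147) ≈ 0.13 dB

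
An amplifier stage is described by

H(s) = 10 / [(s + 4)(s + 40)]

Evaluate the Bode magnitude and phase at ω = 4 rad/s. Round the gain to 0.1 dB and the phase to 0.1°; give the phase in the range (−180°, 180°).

At s = jω = j4:
pole (s+4): 4 + j4 → |·| = √(4²+4²) = √32 ≈ 5.6569, ∠ = arctan(4/4) ≈ 45.00°
pole (s+40): 40 + j4 → |·| = √(40²+4²) = √1616 ≈ 40.2, ∠ = arctan(4/40) ≈ 5.71°
|H| = 10 / 227.41 ≈ 0.043973
Gain = 20 log₁₀(0.043973) ≈ -27.14 dB
∠H = 0.00° − 50.71° = -50.71°

-27.1 dB, -50.7°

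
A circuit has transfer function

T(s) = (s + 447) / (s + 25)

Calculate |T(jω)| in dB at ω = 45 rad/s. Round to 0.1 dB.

Substitute s = j45:
Numerator: (j45) + 447 = 447 + j45
Denominator: (j45) + 25 = 25 + j45
|N| = √(447² + 45²) ≈ 449.26, ∠N ≈ 5.75°
|D| = √(25² + 45²) ≈ 51.478, ∠D ≈ 60.95°
|T| = 449.26 / 51.478 ≈ 8.7272
Gain = 20 log₁₀(8.7272) ≈ 18.82 dB

18.8 dB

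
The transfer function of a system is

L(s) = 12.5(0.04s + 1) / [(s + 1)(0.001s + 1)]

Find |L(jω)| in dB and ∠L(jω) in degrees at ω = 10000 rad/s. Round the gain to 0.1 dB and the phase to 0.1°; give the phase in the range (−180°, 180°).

At ω = 10000 rad/s:
zero (1 + j10000·0.04) = 1 + j400 → |·| ≈ 400, ∠ ≈ 89.86°
pole (1 + j10000·1) = 1 + j10000 → |·| ≈ 10000, ∠ ≈ 89.99°
pole (1 + j10000·0.001) = 1 + j10 → |·| ≈ 10.05, ∠ ≈ 84.29°
|L| = 12.5 · 400 / (10000 · 10.05) ≈ 0.049751
Gain = 20 log₁₀(0.049751) ≈ -26.06 dB
∠L = (89.86°) − (89.99° + 84.29°) = -84.42°

-26.1 dB, -84.4°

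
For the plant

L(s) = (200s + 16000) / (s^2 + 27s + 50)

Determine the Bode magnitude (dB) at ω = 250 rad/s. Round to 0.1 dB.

Substitute s = j250:
Numerator: 200(j250) + 16000 = 16000 + j50000
Denominator: (j250)^2 + 27(j250) + 50 = -62450 + j6750
|N| = √(16000² + 50000²) ≈ 52498, ∠N ≈ 72.26°
|D| = √(62450² + 6750²) ≈ 62814, ∠D ≈ 173.83°
|L| = 52498 / 62814 ≈ 0.83577
Gain = 20 log₁₀(0.83577) ≈ -1.56 dB

-1.6 dB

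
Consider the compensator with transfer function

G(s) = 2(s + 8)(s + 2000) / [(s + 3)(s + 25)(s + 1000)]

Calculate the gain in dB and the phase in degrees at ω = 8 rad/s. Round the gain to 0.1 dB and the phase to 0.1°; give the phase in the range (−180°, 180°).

At s = jω = j8:
zero (s+8): 8 + j8 → |·| = √(8²+8²) = √128 ≈ 11.314, ∠ = arctan(8/8) ≈ 45.00°
zero (s+2000): 2000 + j8 → |·| = √(2000²+8²) = √4000064 ≈ 2000, ∠ = arctan(8/2000) ≈ 0.23°
pole (s+3): 3 + j8 → |·| = √(3²+8²) = √73 ≈ 8.544, ∠ = arctan(8/3) ≈ 69.44°
pole (s+25): 25 + j8 → |·| = √(25²+8²) = √689 ≈ 26.249, ∠ = arctan(8/25) ≈ 17.74°
pole (s+1000): 1000 + j8 → |·| = √(1000²+8²) = √1000064 ≈ 1000, ∠ = arctan(8/1000) ≈ 0.46°
|G| = 2 · 22628 / 2.2427e+05 ≈ 0.20179
Gain = 20 log₁₀(0.20179) ≈ -13.90 dB
∠G = 45.23° − 87.64° = -42.41°

-13.9 dB, -42.4°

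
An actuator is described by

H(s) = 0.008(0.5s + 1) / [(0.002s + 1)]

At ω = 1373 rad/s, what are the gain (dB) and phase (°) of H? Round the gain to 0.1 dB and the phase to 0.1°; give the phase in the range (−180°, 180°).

At ω = 1373 rad/s:
zero (1 + j1373·0.5) = 1 + j686.5 → |·| ≈ 686.5, ∠ ≈ 89.92°
pole (1 + j1373·0.002) = 1 + j2.746 → |·| ≈ 2.9224, ∠ ≈ 69.99°
|H| = 0.008 · 686.5 / (2.9224) ≈ 1.8793
Gain = 20 log₁₀(1.8793) ≈ 5.48 dB
∠H = (89.92°) − (69.99°) = 19.93°

5.5 dB, 19.9°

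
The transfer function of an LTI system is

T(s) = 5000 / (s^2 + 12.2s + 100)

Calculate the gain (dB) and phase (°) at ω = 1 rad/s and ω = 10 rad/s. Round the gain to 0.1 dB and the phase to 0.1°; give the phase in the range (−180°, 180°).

At s = jω = j1:
quadratic: (j1)² + 12.2·j1 + 100 = 99 + j12.2 → |·| ≈ 99.749, ∠ ≈ 7.03°
|T| = 5000 / 99.749 ≈ 50.126
Gain = 20 log₁₀(50.126) ≈ 34.00 dB
∠T = 0.00° − 7.03° = -7.03°

At s = jω = j10:
quadratic: (j10)² + 12.2·j10 + 100 = 0 + j122 → |·| ≈ 122, ∠ ≈ 90.00°
|T| = 5000 / 122 ≈ 40.984
Gain = 20 log₁₀(40.984) ≈ 32.25 dB
∠T = 0.00° − 90.00° = -90.00°

ω = 1: 34.0 dB, -7.0°; ω = 10: 32.3 dB, -90.0°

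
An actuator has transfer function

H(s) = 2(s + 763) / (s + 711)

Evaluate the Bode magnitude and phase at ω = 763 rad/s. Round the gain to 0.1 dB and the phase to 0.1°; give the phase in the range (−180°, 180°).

At s = jω = j763:
zero (s+763): 763 + j763 → |·| = √(763²+763²) = √1164338 ≈ 1079, ∠ = arctan(763/763) ≈ 45.00°
pole (s+711): 711 + j763 → |·| = √(711²+763²) = √1087690 ≈ 1042.9, ∠ = arctan(763/711) ≈ 47.02°
|H| = 2 · 1079 / 1042.9 ≈ 2.0692
Gain = 20 log₁₀(2.0692) ≈ 6.32 dB
∠H = 45.00° − 47.02° = -2.02°

6.3 dB, -2.0°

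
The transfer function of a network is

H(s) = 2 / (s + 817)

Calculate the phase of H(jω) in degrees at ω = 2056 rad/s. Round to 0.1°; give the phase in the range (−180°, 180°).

At s = jω = j2056:
pole (s+817): 817 + j2056 → |·| = √(817²+2056²) = √4894625 ≈ 2212.4, ∠ = arctan(2056/817) ≈ 68.33°
∠H = 0.00° − 68.33° = -68.33°

-68.3°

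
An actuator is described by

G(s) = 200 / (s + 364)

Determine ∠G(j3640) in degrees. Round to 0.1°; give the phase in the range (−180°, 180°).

At s = jω = j3640:
pole (s+364): 364 + j3640 → |·| = √(364²+3640²) = √13382096 ≈ 3658.2, ∠ = arctan(3640/364) ≈ 84.29°
∠G = 0.00° − 84.29° = -84.29°

-84.3°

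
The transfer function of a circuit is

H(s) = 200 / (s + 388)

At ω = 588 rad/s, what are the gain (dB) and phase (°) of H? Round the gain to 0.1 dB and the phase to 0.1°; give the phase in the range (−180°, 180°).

-10.9 dB, -56.6°

Substitute s = j588:
Numerator: 200 = 200 + j0
Denominator: (j588) + 388 = 388 + j588
|N| = √(200² + 0²) ≈ 200, ∠N ≈ 0.00°
|D| = √(388² + 588²) ≈ 704.48, ∠D ≈ 56.58°
|H| = 200 / 704.48 ≈ 0.2839
Gain = 20 log₁₀(0.2839) ≈ -10.94 dB
∠H = 0.00° − 56.58° = -56.58°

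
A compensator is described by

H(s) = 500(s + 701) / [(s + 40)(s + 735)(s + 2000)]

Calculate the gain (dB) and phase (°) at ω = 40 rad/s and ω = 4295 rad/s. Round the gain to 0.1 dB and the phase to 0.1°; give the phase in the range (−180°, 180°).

ω = 40: -47.5 dB, -46.0°; ω = 4295: -92.2 dB, -154.1°

At s = jω = j40:
zero (s+701): 701 + j40 → |·| = √(701²+40²) = √493001 ≈ 702.14, ∠ = arctan(40/701) ≈ 3.27°
pole (s+40): 40 + j40 → |·| = √(40²+40²) = √3200 ≈ 56.569, ∠ = arctan(40/40) ≈ 45.00°
pole (s+735): 735 + j40 → |·| = √(735²+40²) = √541825 ≈ 736.09, ∠ = arctan(40/735) ≈ 3.12°
pole (s+2000): 2000 + j40 → |·| = √(2000²+40²) = √4001600 ≈ 2000.4, ∠ = arctan(40/2000) ≈ 1.15°
|H| = 500 · 702.14 / 8.3296e+07 ≈ 0.0042147
Gain = 20 log₁₀(0.0042147) ≈ -47.50 dB
∠H = 3.27° − 49.27° = -46.00°

At s = jω = j4295:
zero (s+701): 701 + j4295 → |·| = √(701²+4295²) = √18938426 ≈ 4351.8, ∠ = arctan(4295/701) ≈ 80.73°
pole (s+40): 40 + j4295 → |·| = √(40²+4295²) = √18448625 ≈ 4295.2, ∠ = arctan(4295/40) ≈ 89.47°
pole (s+735): 735 + j4295 → |·| = √(735²+4295²) = √18987250 ≈ 4357.4, ∠ = arctan(4295/735) ≈ 80.29°
pole (s+2000): 2000 + j4295 → |·| = √(2000²+4295²) = √22447025 ≈ 4737.8, ∠ = arctan(4295/2000) ≈ 65.03°
|H| = 500 · 4351.8 / 8.8672e+10 ≈ 2.4539e-05
Gain = 20 log₁₀(2.4539e-05) ≈ -92.20 dB
∠H = 80.73° − 234.79° = -154.06°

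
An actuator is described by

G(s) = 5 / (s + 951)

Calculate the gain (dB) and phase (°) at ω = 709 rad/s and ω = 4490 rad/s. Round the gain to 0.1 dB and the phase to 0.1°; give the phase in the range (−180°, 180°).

At s = jω = j709:
pole (s+951): 951 + j709 → |·| = √(951²+709²) = √1407082 ≈ 1186.2, ∠ = arctan(709/951) ≈ 36.71°
|G| = 5 / 1186.2 ≈ 0.0042151
Gain = 20 log₁₀(0.0042151) ≈ -47.50 dB
∠G = 0.00° − 36.71° = -36.71°

At s = jω = j4490:
pole (s+951): 951 + j4490 → |·| = √(951²+4490²) = √21064501 ≈ 4589.6, ∠ = arctan(4490/951) ≈ 78.04°
|G| = 5 / 4589.6 ≈ 0.0010894
Gain = 20 log₁₀(0.0010894) ≈ -59.26 dB
∠G = 0.00° − 78.04° = -78.04°

ω = 709: -47.5 dB, -36.7°; ω = 4490: -59.3 dB, -78.0°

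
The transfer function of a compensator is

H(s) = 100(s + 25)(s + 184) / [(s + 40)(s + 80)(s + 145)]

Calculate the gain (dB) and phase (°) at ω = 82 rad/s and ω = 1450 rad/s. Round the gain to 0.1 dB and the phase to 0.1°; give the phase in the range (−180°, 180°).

ω = 82: -0.1 dB, -42.1°; ω = 1450: -23.2 dB, -87.8°

At s = jω = j82:
zero (s+25): 25 + j82 → |·| = √(25²+82²) = √7349 ≈ 85.726, ∠ = arctan(82/25) ≈ 73.04°
zero (s+184): 184 + j82 → |·| = √(184²+82²) = √40580 ≈ 201.44, ∠ = arctan(82/184) ≈ 24.02°
pole (s+40): 40 + j82 → |·| = √(40²+82²) = √8324 ≈ 91.236, ∠ = arctan(82/40) ≈ 64.00°
pole (s+80): 80 + j82 → |·| = √(80²+82²) = √13124 ≈ 114.56, ∠ = arctan(82/80) ≈ 45.71°
pole (s+145): 145 + j82 → |·| = √(145²+82²) = √27749 ≈ 166.58, ∠ = arctan(82/145) ≈ 29.49°
|H| = 100 · 17269 / 1.7411e+06 ≈ 0.99184
Gain = 20 log₁₀(0.99184) ≈ -0.07 dB
∠H = 97.06° − 139.20° = -42.14°

At s = jω = j1450:
zero (s+25): 25 + j1450 → |·| = √(25²+1450²) = √2103125 ≈ 1450.2, ∠ = arctan(1450/25) ≈ 89.01°
zero (s+184): 184 + j1450 → |·| = √(184²+1450²) = √2136356 ≈ 1461.6, ∠ = arctan(1450/184) ≈ 82.77°
pole (s+40): 40 + j1450 → |·| = √(40²+1450²) = √2104100 ≈ 1450.6, ∠ = arctan(1450/40) ≈ 88.42°
pole (s+80): 80 + j1450 → |·| = √(80²+1450²) = √2108900 ≈ 1452.2, ∠ = arctan(1450/80) ≈ 86.84°
pole (s+145): 145 + j1450 → |·| = √(145²+1450²) = √2123525 ≈ 1457.2, ∠ = arctan(1450/145) ≈ 84.29°
|H| = 100 · 2.1196e+06 / 3.0697e+09 ≈ 0.069049
Gain = 20 log₁₀(0.069049) ≈ -23.22 dB
∠H = 171.78° − 259.55° = -87.77°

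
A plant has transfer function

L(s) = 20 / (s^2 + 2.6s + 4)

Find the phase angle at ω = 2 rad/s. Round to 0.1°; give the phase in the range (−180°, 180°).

At s = jω = j2:
quadratic: (j2)² + 2.6·j2 + 4 = 0 + j5.2 → |·| ≈ 5.2, ∠ ≈ 90.00°
∠L = 0.00° − 90.00° = -90.00°

-90.0°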